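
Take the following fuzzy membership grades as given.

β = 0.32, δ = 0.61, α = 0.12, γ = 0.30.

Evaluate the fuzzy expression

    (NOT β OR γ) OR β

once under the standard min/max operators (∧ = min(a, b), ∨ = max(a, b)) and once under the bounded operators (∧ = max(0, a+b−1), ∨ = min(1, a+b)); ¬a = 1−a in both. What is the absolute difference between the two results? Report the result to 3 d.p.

0.320

Under standard min/max:
  NOT β = 1 − 0.32 = 0.68
  NOT β OR γ = max(a, b) on (0.68, 0.30) = 0.68
  (NOT β OR γ) OR β = max(a, b) on (0.68, 0.32) = 0.68
  → value = 0.6800
Under bounded:
  NOT β = 1 − 0.32 = 0.68
  NOT β OR γ = min(1, a+b) on (0.68, 0.30) = 0.98
  (NOT β OR γ) OR β = min(1, a+b) on (0.98, 0.32) = 1.00
  → value = 1.0000
|0.6800 − 1.0000| = 0.320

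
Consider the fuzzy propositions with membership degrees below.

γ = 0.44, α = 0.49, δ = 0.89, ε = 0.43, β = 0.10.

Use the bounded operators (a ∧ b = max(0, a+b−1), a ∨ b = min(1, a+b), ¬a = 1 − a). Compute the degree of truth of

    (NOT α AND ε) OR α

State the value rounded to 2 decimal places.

NOT α = 1 − 0.49 = 0.51
NOT α AND ε = max(0, a+b−1) on (0.51, 0.43) = 0.00
(NOT α AND ε) OR α = min(1, a+b) on (0.00, 0.49) = 0.49

0.49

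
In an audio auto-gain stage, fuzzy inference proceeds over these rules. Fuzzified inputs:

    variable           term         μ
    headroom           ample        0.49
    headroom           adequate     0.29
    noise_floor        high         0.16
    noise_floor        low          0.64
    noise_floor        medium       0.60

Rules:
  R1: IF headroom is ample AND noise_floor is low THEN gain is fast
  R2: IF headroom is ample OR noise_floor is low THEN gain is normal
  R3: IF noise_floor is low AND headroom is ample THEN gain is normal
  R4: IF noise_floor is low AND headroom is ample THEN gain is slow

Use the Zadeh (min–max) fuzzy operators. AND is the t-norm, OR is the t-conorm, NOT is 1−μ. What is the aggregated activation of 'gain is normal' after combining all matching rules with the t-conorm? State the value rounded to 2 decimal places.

R1: ample=0.49, low=0.64; AND[min(a, b)] → w = 0.49
R2: ample=0.49, low=0.64; OR[max(a, b)] → w = 0.64
R3: low=0.64, ample=0.49; AND[min(a, b)] → w = 0.49
R4: low=0.64, ample=0.49; AND[min(a, b)] → w = 0.49
Rules with consequent 'normal': {R2, R3} → strengths 0.64, 0.49
Aggregate via t-conorm [max(a, b)]: 0.64

0.64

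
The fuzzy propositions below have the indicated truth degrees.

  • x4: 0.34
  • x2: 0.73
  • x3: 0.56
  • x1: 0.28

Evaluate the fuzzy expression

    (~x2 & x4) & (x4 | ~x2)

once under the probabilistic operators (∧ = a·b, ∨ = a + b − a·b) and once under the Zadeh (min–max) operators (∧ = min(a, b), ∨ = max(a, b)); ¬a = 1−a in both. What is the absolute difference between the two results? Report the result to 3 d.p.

0.222

Under probabilistic:
  ~x2 = 1 − 0.7300 = 0.2700
  ~x2 & x4 = a·b on (0.2700, 0.3400) = 0.0918
  ~x2 = 1 − 0.7300 = 0.2700
  x4 | ~x2 = a + b − a·b on (0.3400, 0.2700) = 0.5182
  (~x2 & x4) & (x4 | ~x2) = a·b on (0.0918, 0.5182) = 0.0476
  → value = 0.0476
Under Zadeh (min–max):
  ~x2 = 1 − 0.73 = 0.27
  ~x2 & x4 = min(a, b) on (0.27, 0.34) = 0.27
  ~x2 = 1 − 0.73 = 0.27
  x4 | ~x2 = max(a, b) on (0.34, 0.27) = 0.34
  (~x2 & x4) & (x4 | ~x2) = min(a, b) on (0.27, 0.34) = 0.27
  → value = 0.2700
|0.0476 − 0.2700| = 0.222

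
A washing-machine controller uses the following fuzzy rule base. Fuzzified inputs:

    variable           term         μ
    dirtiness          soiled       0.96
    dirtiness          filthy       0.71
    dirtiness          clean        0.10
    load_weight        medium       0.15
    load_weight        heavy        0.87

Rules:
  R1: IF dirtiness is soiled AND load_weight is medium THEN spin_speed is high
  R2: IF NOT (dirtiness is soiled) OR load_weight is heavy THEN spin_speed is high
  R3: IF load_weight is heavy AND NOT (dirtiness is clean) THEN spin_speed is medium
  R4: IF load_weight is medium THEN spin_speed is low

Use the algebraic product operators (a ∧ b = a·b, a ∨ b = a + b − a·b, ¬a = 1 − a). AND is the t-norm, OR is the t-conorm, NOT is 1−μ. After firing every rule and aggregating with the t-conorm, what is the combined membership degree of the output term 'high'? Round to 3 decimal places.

R1: soiled=0.96, medium=0.15; AND[a·b] → w = 0.1440
R2: ¬soiled=1−0.96=0.04, heavy=0.87; OR[a + b − a·b] → w = 0.8752
R3: heavy=0.87, ¬clean=1−0.10=0.90; AND[a·b] → w = 0.7830
R4: medium=0.15 → w = 0.1500
Rules with consequent 'high': {R1, R2} → strengths 0.1440, 0.8752
Aggregate via t-conorm [a + b − a·b]: 0.8932

0.893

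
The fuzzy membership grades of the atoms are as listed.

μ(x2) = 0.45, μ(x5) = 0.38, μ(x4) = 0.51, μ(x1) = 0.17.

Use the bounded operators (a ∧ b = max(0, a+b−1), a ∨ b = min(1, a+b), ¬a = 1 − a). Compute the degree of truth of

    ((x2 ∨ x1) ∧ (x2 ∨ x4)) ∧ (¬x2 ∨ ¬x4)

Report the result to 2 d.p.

0.58

x2 ∨ x1 = min(1, a+b) on (0.45, 0.17) = 0.62
x2 ∨ x4 = min(1, a+b) on (0.45, 0.51) = 0.96
(x2 ∨ x1) ∧ (x2 ∨ x4) = max(0, a+b−1) on (0.62, 0.96) = 0.58
¬x2 = 1 − 0.45 = 0.55
¬x4 = 1 − 0.51 = 0.49
¬x2 ∨ ¬x4 = min(1, a+b) on (0.55, 0.49) = 1.00
((x2 ∨ x1) ∧ (x2 ∨ x4)) ∧ (¬x2 ∨ ¬x4) = max(0, a+b−1) on (0.58, 1.00) = 0.58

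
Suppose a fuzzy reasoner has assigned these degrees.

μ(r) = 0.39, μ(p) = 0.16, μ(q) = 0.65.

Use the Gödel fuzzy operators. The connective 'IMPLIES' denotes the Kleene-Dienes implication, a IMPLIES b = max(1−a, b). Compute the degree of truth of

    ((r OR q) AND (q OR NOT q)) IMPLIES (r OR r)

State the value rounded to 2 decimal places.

r OR q = max(a, b) on (0.39, 0.65) = 0.65
NOT q = 1 − 0.65 = 0.35
q OR NOT q = max(a, b) on (0.65, 0.35) = 0.65
(r OR q) AND (q OR NOT q) = min(a, b) on (0.65, 0.65) = 0.65
r OR r = max(a, b) on (0.39, 0.39) = 0.39
((r OR q) AND (q OR NOT q)) IMPLIES (r OR r)  [Kleene-Dienes: max(1−a, b)] with a=0.65, b=0.39 → 0.39

0.39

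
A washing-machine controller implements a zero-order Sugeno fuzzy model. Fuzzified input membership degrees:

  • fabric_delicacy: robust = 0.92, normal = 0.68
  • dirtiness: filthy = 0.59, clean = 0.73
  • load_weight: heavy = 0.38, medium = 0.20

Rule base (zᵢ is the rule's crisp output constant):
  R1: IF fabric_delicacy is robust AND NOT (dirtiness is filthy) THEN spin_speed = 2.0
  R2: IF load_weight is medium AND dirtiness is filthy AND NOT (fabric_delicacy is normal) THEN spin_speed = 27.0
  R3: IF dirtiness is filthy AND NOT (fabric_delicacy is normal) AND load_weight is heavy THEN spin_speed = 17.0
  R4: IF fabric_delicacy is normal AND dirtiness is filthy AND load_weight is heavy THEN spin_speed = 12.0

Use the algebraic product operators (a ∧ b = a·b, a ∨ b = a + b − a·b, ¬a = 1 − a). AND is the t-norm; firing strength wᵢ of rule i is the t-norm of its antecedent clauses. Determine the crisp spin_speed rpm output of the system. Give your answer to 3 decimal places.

7.546

R1 (z=2.0): robust=0.92, ¬filthy=1−0.59=0.41; AND[a·b] → w = 0.3772
R2 (z=27.0): medium=0.20, filthy=0.59, ¬normal=1−0.68=0.32; AND[a·b] → w = 0.0378
R3 (z=17.0): filthy=0.59, ¬normal=1−0.68=0.32, heavy=0.38; AND[a·b] → w = 0.0717
R4 (z=12.0): normal=0.68, filthy=0.59, heavy=0.38; AND[a·b] → w = 0.1525
Weighted average = (0.3772·2.0 + 0.0378·27.0 + 0.0717·17.0 + 0.1525·12.0) / (0.3772 + 0.0378 + 0.0717 + 0.1525)
  = 4.8230 / 0.6392 = 7.546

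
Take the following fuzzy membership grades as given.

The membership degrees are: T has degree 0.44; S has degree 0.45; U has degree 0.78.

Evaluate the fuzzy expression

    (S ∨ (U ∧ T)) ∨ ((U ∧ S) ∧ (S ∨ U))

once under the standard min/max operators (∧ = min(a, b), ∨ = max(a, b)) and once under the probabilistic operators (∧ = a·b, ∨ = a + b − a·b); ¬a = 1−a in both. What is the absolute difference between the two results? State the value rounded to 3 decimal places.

0.300

Under standard min/max:
  U ∧ T = min(a, b) on (0.78, 0.44) = 0.44
  S ∨ (U ∧ T) = max(a, b) on (0.45, 0.44) = 0.45
  U ∧ S = min(a, b) on (0.78, 0.45) = 0.45
  S ∨ U = max(a, b) on (0.45, 0.78) = 0.78
  (U ∧ S) ∧ (S ∨ U) = min(a, b) on (0.45, 0.78) = 0.45
  (S ∨ (U ∧ T)) ∨ ((U ∧ S) ∧ (S ∨ U)) = max(a, b) on (0.45, 0.45) = 0.45
  → value = 0.4500
Under probabilistic:
  U ∧ T = a·b on (0.7800, 0.4400) = 0.3432
  S ∨ (U ∧ T) = a + b − a·b on (0.4500, 0.3432) = 0.6388
  U ∧ S = a·b on (0.7800, 0.4500) = 0.3510
  S ∨ U = a + b − a·b on (0.4500, 0.7800) = 0.8790
  (U ∧ S) ∧ (S ∨ U) = a·b on (0.3510, 0.8790) = 0.3085
  (S ∨ (U ∧ T)) ∨ ((U ∧ S) ∧ (S ∨ U)) = a + b − a·b on (0.6388, 0.3085) = 0.7502
  → value = 0.7502
|0.4500 − 0.7502| = 0.300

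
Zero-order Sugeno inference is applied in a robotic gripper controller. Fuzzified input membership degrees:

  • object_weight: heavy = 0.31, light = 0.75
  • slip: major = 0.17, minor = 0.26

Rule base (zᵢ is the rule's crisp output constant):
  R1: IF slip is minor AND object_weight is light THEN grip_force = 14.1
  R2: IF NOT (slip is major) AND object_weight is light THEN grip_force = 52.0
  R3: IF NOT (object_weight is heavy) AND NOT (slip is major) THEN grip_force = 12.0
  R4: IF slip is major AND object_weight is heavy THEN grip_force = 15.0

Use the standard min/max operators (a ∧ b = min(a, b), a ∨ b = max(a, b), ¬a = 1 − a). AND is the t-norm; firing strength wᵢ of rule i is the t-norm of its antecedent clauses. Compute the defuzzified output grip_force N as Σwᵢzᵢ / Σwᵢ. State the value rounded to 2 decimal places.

R1 (z=14.1): minor=0.26, light=0.75; AND[min(a, b)] → w = 0.26
R2 (z=52.0): ¬major=1−0.17=0.83, light=0.75; AND[min(a, b)] → w = 0.75
R3 (z=12.0): ¬heavy=1−0.31=0.69, ¬major=1−0.17=0.83; AND[min(a, b)] → w = 0.69
R4 (z=15.0): major=0.17, heavy=0.31; AND[min(a, b)] → w = 0.17
Weighted average = (0.26·14.1 + 0.75·52.0 + 0.69·12.0 + 0.17·15.0) / (0.26 + 0.75 + 0.69 + 0.17)
  = 53.4960 / 1.8700 = 28.61

28.61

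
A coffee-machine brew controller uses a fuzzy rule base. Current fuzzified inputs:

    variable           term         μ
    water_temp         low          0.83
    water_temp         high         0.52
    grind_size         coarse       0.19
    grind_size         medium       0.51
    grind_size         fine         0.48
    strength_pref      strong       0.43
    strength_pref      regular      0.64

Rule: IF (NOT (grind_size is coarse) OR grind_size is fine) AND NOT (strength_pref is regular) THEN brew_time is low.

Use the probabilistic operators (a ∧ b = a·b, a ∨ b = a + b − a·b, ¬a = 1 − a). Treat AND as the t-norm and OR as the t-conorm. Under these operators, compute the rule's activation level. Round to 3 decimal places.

0.324

firing strength: (¬coarse=1−0.19=0.81 OR fine=0.48) = 0.9012; AND[a·b] with ¬regular=1−0.64=0.36 → w = 0.3244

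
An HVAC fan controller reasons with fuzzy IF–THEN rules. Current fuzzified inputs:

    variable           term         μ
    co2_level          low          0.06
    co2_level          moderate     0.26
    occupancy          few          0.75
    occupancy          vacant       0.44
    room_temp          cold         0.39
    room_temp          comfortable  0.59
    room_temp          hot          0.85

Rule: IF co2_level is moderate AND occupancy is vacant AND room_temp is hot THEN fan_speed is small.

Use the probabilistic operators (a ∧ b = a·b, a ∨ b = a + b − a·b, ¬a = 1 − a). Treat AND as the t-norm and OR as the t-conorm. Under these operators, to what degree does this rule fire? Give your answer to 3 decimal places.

0.097

firing strength: moderate=0.26, vacant=0.44, hot=0.85; AND[a·b] → w = 0.0972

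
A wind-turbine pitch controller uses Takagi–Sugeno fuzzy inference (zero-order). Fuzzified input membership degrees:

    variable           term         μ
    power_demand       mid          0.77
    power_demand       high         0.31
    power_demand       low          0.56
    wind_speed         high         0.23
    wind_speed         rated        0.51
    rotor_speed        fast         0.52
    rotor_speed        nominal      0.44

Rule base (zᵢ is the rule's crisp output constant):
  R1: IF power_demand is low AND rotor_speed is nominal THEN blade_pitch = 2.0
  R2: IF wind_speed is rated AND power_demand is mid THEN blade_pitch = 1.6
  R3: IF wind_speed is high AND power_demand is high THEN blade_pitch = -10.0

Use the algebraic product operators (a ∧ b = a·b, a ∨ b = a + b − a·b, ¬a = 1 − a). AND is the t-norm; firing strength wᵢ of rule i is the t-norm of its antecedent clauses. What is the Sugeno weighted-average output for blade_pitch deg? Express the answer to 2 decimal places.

R1 (z=2.0): low=0.56, nominal=0.44; AND[a·b] → w = 0.2464
R2 (z=1.6): rated=0.51, mid=0.77; AND[a·b] → w = 0.3927
R3 (z=-10.0): high=0.23, high=0.31; AND[a·b] → w = 0.0713
Weighted average = (0.2464·2.0 + 0.3927·1.6 + 0.0713·-10.0) / (0.2464 + 0.3927 + 0.0713)
  = 0.4081 / 0.7104 = 0.57

0.57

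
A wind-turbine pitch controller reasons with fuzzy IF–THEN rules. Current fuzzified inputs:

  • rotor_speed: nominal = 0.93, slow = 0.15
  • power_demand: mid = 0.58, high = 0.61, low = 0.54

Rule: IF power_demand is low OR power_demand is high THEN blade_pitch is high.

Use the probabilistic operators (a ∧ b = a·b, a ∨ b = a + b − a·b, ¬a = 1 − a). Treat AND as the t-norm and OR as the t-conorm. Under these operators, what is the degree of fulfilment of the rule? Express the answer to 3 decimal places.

firing strength: low=0.54, high=0.61; OR[a + b − a·b] → w = 0.8206

0.821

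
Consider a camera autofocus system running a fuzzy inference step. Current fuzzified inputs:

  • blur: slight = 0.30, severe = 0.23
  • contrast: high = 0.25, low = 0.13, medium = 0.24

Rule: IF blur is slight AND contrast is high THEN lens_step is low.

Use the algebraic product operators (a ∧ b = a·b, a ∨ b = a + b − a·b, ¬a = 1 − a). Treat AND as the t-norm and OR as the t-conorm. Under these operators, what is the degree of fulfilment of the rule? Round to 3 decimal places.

firing strength: slight=0.30, high=0.25; AND[a·b] → w = 0.0750

0.075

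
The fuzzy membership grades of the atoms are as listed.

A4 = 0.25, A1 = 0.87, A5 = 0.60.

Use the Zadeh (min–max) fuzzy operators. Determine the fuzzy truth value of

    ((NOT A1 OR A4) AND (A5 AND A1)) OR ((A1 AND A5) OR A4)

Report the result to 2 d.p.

0.60

NOT A1 = 1 − 0.87 = 0.13
NOT A1 OR A4 = max(a, b) on (0.13, 0.25) = 0.25
A5 AND A1 = min(a, b) on (0.60, 0.87) = 0.60
(NOT A1 OR A4) AND (A5 AND A1) = min(a, b) on (0.25, 0.60) = 0.25
A1 AND A5 = min(a, b) on (0.87, 0.60) = 0.60
(A1 AND A5) OR A4 = max(a, b) on (0.60, 0.25) = 0.60
((NOT A1 OR A4) AND (A5 AND A1)) OR ((A1 AND A5) OR A4) = max(a, b) on (0.25, 0.60) = 0.60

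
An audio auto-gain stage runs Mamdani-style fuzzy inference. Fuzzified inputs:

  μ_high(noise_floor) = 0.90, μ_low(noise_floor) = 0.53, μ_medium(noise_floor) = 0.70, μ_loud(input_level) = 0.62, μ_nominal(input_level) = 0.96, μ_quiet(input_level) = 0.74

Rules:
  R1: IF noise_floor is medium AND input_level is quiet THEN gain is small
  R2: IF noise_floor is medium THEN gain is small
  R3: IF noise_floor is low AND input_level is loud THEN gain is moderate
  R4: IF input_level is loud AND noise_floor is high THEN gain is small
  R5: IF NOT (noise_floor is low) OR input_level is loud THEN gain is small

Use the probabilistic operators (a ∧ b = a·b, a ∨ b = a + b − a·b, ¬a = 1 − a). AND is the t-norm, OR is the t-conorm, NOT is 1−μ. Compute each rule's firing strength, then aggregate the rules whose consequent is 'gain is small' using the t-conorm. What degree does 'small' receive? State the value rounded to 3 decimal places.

0.987

R1: medium=0.70, quiet=0.74; AND[a·b] → w = 0.5180
R2: medium=0.70 → w = 0.7000
R3: low=0.53, loud=0.62; AND[a·b] → w = 0.3286
R4: loud=0.62, high=0.90; AND[a·b] → w = 0.5580
R5: ¬low=1−0.53=0.47, loud=0.62; OR[a + b − a·b] → w = 0.7986
Rules with consequent 'small': {R1, R2, R4, R5} → strengths 0.5180, 0.7000, 0.5580, 0.7986
Aggregate via t-conorm [a + b − a·b]: 0.9871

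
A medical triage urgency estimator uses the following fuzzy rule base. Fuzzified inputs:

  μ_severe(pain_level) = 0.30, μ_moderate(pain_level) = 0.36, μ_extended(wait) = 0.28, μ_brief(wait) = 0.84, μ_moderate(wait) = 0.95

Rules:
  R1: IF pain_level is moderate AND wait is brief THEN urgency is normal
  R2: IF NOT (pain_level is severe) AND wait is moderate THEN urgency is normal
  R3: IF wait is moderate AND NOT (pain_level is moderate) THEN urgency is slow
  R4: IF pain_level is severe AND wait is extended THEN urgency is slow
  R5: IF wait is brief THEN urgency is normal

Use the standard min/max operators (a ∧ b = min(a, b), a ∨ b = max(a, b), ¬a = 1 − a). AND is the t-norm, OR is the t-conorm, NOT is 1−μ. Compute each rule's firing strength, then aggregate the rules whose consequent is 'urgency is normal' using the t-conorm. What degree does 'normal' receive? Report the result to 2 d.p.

0.84

R1: moderate=0.36, brief=0.84; AND[min(a, b)] → w = 0.36
R2: ¬severe=1−0.30=0.70, moderate=0.95; AND[min(a, b)] → w = 0.70
R3: moderate=0.95, ¬moderate=1−0.36=0.64; AND[min(a, b)] → w = 0.64
R4: severe=0.30, extended=0.28; AND[min(a, b)] → w = 0.28
R5: brief=0.84 → w = 0.84
Rules with consequent 'normal': {R1, R2, R5} → strengths 0.36, 0.70, 0.84
Aggregate via t-conorm [max(a, b)]: 0.84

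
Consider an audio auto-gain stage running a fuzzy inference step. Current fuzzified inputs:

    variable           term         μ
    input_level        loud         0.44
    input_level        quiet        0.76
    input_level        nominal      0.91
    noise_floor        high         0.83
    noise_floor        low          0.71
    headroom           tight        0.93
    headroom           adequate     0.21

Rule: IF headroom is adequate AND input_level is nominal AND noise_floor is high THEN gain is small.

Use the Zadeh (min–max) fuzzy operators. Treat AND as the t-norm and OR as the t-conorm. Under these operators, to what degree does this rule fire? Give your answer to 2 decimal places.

firing strength: adequate=0.21, nominal=0.91, high=0.83; AND[min(a, b)] → w = 0.21

0.21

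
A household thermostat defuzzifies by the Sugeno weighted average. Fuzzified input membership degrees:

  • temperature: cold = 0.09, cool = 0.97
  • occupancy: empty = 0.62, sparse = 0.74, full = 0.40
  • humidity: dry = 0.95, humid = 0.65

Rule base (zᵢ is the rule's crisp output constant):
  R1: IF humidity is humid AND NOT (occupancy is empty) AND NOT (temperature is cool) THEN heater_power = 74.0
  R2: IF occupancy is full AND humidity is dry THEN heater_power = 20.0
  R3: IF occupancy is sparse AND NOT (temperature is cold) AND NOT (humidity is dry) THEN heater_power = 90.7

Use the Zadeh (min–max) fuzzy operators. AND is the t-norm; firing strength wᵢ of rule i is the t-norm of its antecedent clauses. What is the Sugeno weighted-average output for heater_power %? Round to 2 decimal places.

30.74

R1 (z=74.0): humid=0.65, ¬empty=1−0.62=0.38, ¬cool=1−0.97=0.03; AND[min(a, b)] → w = 0.03
R2 (z=20.0): full=0.40, dry=0.95; AND[min(a, b)] → w = 0.40
R3 (z=90.7): sparse=0.74, ¬cold=1−0.09=0.91, ¬dry=1−0.95=0.05; AND[min(a, b)] → w = 0.05
Weighted average = (0.03·74.0 + 0.40·20.0 + 0.05·90.7) / (0.03 + 0.40 + 0.05)
  = 14.7550 / 0.4800 = 30.74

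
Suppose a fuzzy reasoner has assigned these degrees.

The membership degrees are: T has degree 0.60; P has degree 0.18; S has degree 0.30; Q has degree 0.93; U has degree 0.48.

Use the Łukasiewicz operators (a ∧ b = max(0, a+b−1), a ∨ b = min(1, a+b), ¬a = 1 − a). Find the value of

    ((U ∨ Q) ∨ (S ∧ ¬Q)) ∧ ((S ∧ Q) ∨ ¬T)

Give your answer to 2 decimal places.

0.63

U ∨ Q = min(1, a+b) on (0.48, 0.93) = 1.00
¬Q = 1 − 0.93 = 0.07
S ∧ ¬Q = max(0, a+b−1) on (0.30, 0.07) = 0.00
(U ∨ Q) ∨ (S ∧ ¬Q) = min(1, a+b) on (1.00, 0.00) = 1.00
S ∧ Q = max(0, a+b−1) on (0.30, 0.93) = 0.23
¬T = 1 − 0.60 = 0.40
(S ∧ Q) ∨ ¬T = min(1, a+b) on (0.23, 0.40) = 0.63
((U ∨ Q) ∨ (S ∧ ¬Q)) ∧ ((S ∧ Q) ∨ ¬T) = max(0, a+b−1) on (1.00, 0.63) = 0.63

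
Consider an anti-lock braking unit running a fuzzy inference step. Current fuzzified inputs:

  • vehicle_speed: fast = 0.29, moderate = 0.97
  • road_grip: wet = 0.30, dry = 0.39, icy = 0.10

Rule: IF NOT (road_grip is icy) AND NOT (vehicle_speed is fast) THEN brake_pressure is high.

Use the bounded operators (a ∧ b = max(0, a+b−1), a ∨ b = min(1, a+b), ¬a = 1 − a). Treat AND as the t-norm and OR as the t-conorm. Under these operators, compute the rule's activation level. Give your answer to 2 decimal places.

0.61

firing strength: ¬icy=1−0.10=0.90, ¬fast=1−0.29=0.71; AND[max(0, a+b−1)] → w = 0.61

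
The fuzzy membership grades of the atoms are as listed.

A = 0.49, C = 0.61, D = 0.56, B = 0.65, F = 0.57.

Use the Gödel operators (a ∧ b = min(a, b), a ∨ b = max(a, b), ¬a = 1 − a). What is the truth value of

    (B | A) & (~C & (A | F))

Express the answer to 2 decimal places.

B | A = max(a, b) on (0.65, 0.49) = 0.65
~C = 1 − 0.61 = 0.39
A | F = max(a, b) on (0.49, 0.57) = 0.57
~C & (A | F) = min(a, b) on (0.39, 0.57) = 0.39
(B | A) & (~C & (A | F)) = min(a, b) on (0.65, 0.39) = 0.39

0.39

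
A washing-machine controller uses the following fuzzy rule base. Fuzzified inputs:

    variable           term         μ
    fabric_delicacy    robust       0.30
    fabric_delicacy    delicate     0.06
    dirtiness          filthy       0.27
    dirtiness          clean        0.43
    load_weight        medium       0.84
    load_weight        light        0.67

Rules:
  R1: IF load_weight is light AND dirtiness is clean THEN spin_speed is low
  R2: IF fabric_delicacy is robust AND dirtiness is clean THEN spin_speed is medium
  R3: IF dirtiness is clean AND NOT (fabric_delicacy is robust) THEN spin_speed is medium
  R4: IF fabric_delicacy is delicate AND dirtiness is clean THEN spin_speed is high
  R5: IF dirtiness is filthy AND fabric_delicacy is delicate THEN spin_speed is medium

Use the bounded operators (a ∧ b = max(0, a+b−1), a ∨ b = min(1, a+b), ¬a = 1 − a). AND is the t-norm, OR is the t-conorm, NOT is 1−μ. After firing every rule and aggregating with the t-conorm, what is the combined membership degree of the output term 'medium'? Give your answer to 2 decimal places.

R1: light=0.67, clean=0.43; AND[max(0, a+b−1)] → w = 0.10
R2: robust=0.30, clean=0.43; AND[max(0, a+b−1)] → w = 0.00
R3: clean=0.43, ¬robust=1−0.30=0.70; AND[max(0, a+b−1)] → w = 0.13
R4: delicate=0.06, clean=0.43; AND[max(0, a+b−1)] → w = 0.00
R5: filthy=0.27, delicate=0.06; AND[max(0, a+b−1)] → w = 0.00
Rules with consequent 'medium': {R2, R3, R5} → strengths 0.00, 0.13, 0.00
Aggregate via t-conorm [min(1, a+b)]: 0.13

0.13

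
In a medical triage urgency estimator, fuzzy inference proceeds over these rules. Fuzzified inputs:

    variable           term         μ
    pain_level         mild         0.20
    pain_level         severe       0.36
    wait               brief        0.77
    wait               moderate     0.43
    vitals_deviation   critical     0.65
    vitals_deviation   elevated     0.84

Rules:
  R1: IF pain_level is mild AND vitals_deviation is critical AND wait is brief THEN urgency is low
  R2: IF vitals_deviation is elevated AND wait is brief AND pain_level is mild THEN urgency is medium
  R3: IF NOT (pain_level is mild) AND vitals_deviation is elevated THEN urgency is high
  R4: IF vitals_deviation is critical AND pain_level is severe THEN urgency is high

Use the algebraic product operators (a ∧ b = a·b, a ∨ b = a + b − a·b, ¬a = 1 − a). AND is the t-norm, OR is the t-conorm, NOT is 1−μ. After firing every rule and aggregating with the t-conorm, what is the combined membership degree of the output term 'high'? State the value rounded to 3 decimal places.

R1: mild=0.20, critical=0.65, brief=0.77; AND[a·b] → w = 0.1001
R2: elevated=0.84, brief=0.77, mild=0.20; AND[a·b] → w = 0.1294
R3: ¬mild=1−0.20=0.80, elevated=0.84; AND[a·b] → w = 0.6720
R4: critical=0.65, severe=0.36; AND[a·b] → w = 0.2340
Rules with consequent 'high': {R3, R4} → strengths 0.6720, 0.2340
Aggregate via t-conorm [a + b − a·b]: 0.7488

0.749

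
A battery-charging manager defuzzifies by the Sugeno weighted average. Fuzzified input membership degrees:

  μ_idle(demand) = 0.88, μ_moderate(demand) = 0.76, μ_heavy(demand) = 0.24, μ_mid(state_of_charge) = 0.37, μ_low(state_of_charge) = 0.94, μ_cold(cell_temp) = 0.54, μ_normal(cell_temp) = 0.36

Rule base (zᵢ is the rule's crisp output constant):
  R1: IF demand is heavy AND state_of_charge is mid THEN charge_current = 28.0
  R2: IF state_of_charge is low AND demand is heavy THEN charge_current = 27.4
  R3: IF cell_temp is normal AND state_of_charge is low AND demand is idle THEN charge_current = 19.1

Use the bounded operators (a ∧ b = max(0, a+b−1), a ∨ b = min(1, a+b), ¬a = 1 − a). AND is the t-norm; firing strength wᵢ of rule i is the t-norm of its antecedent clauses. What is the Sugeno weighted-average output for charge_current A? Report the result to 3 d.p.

R1 (z=28.0): heavy=0.24, mid=0.37; AND[max(0, a+b−1)] → w = 0.00
R2 (z=27.4): low=0.94, heavy=0.24; AND[max(0, a+b−1)] → w = 0.18
R3 (z=19.1): normal=0.36, low=0.94, idle=0.88; AND[max(0, a+b−1)] → w = 0.18
Weighted average = (0.00·28.0 + 0.18·27.4 + 0.18·19.1) / (0.00 + 0.18 + 0.18)
  = 8.3700 / 0.3600 = 23.250

23.250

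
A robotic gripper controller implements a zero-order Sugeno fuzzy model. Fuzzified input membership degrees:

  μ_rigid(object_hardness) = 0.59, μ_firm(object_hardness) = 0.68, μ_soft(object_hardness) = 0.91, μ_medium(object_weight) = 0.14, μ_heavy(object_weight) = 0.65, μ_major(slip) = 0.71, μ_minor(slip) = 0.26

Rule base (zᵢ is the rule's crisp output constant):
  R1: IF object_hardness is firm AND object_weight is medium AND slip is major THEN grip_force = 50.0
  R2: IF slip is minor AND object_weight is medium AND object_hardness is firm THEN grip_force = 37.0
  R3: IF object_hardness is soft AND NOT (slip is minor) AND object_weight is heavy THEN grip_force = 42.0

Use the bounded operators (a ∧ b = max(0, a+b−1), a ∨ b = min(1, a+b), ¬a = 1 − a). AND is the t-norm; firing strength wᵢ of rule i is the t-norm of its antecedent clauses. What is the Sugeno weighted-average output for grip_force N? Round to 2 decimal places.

42.00

R1 (z=50.0): firm=0.68, medium=0.14, major=0.71; AND[max(0, a+b−1)] → w = 0.00
R2 (z=37.0): minor=0.26, medium=0.14, firm=0.68; AND[max(0, a+b−1)] → w = 0.00
R3 (z=42.0): soft=0.91, ¬minor=1−0.26=0.74, heavy=0.65; AND[max(0, a+b−1)] → w = 0.30
Weighted average = (0.00·50.0 + 0.00·37.0 + 0.30·42.0) / (0.00 + 0.00 + 0.30)
  = 12.6000 / 0.3000 = 42.00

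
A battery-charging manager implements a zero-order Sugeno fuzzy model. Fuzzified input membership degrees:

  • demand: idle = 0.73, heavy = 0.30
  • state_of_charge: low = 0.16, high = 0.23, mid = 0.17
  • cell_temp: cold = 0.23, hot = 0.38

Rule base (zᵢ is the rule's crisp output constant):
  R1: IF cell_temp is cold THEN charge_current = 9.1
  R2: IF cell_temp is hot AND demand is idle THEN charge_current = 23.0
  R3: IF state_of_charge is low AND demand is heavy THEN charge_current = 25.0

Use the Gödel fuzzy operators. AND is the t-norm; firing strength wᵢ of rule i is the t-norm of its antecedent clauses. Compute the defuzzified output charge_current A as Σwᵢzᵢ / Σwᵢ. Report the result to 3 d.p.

19.264

R1 (z=9.1): cold=0.23 → w = 0.23
R2 (z=23.0): hot=0.38, idle=0.73; AND[min(a, b)] → w = 0.38
R3 (z=25.0): low=0.16, heavy=0.30; AND[min(a, b)] → w = 0.16
Weighted average = (0.23·9.1 + 0.38·23.0 + 0.16·25.0) / (0.23 + 0.38 + 0.16)
  = 14.8330 / 0.7700 = 19.264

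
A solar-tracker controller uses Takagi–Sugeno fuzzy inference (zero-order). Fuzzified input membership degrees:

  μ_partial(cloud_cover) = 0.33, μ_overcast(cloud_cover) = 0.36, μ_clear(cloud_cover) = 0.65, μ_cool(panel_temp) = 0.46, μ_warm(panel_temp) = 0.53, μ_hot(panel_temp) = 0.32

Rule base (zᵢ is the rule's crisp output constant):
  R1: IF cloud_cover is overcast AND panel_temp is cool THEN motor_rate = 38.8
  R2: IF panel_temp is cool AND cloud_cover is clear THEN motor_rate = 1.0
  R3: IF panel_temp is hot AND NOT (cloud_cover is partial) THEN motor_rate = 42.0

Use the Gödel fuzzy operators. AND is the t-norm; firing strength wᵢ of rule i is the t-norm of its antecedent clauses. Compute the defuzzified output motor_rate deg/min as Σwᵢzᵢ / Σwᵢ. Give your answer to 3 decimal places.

R1 (z=38.8): overcast=0.36, cool=0.46; AND[min(a, b)] → w = 0.36
R2 (z=1.0): cool=0.46, clear=0.65; AND[min(a, b)] → w = 0.46
R3 (z=42.0): hot=0.32, ¬partial=1−0.33=0.67; AND[min(a, b)] → w = 0.32
Weighted average = (0.36·38.8 + 0.46·1.0 + 0.32·42.0) / (0.36 + 0.46 + 0.32)
  = 27.8680 / 1.1400 = 24.446

24.446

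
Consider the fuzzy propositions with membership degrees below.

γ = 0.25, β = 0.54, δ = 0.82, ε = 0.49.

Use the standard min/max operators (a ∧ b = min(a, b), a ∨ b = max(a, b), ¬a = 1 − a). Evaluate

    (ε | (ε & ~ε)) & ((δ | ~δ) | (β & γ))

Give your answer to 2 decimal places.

~ε = 1 − 0.49 = 0.51
ε & ~ε = min(a, b) on (0.49, 0.51) = 0.49
ε | (ε & ~ε) = max(a, b) on (0.49, 0.49) = 0.49
~δ = 1 − 0.82 = 0.18
δ | ~δ = max(a, b) on (0.82, 0.18) = 0.82
β & γ = min(a, b) on (0.54, 0.25) = 0.25
(δ | ~δ) | (β & γ) = max(a, b) on (0.82, 0.25) = 0.82
(ε | (ε & ~ε)) & ((δ | ~δ) | (β & γ)) = min(a, b) on (0.49, 0.82) = 0.49

0.49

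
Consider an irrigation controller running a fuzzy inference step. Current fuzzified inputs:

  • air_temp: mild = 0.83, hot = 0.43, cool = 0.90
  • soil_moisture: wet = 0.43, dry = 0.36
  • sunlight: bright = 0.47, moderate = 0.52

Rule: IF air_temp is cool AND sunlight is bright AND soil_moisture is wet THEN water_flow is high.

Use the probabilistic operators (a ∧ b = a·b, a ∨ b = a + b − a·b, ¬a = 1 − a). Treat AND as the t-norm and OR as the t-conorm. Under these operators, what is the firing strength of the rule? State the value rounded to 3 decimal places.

0.182

firing strength: cool=0.90, bright=0.47, wet=0.43; AND[a·b] → w = 0.1819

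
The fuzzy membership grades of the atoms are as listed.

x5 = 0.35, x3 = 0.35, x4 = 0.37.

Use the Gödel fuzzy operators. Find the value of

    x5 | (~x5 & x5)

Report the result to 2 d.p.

~x5 = 1 − 0.35 = 0.65
~x5 & x5 = min(a, b) on (0.65, 0.35) = 0.35
x5 | (~x5 & x5) = max(a, b) on (0.35, 0.35) = 0.35

0.35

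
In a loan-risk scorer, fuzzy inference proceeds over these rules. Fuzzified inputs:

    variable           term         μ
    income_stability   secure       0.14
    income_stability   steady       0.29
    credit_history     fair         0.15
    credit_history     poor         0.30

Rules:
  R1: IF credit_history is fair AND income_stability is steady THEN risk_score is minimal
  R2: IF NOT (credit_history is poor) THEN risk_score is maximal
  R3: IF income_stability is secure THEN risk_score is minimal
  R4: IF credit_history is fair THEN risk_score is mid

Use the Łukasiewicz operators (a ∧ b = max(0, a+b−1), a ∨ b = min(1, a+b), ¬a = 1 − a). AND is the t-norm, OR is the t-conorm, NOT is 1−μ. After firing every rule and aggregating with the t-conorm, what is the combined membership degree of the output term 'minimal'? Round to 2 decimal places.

0.14

R1: fair=0.15, steady=0.29; AND[max(0, a+b−1)] → w = 0.00
R2: ¬poor=1−0.30=0.70 → w = 0.70
R3: secure=0.14 → w = 0.14
R4: fair=0.15 → w = 0.15
Rules with consequent 'minimal': {R1, R3} → strengths 0.00, 0.14
Aggregate via t-conorm [min(1, a+b)]: 0.14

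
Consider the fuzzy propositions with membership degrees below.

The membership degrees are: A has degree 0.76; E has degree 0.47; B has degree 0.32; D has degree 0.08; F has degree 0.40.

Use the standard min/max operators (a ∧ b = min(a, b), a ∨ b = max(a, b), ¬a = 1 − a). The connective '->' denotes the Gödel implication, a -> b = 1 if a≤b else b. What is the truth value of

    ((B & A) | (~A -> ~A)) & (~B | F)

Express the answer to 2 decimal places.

0.68

B & A = min(a, b) on (0.32, 0.76) = 0.32
~A = 1 − 0.76 = 0.24
~A = 1 − 0.76 = 0.24
~A -> ~A  [Gödel: 1 if a≤b else b] with a=0.24, b=0.24 → 1.00
(B & A) | (~A -> ~A) = max(a, b) on (0.32, 1.00) = 1.00
~B = 1 − 0.32 = 0.68
~B | F = max(a, b) on (0.68, 0.40) = 0.68
((B & A) | (~A -> ~A)) & (~B | F) = min(a, b) on (1.00, 0.68) = 0.68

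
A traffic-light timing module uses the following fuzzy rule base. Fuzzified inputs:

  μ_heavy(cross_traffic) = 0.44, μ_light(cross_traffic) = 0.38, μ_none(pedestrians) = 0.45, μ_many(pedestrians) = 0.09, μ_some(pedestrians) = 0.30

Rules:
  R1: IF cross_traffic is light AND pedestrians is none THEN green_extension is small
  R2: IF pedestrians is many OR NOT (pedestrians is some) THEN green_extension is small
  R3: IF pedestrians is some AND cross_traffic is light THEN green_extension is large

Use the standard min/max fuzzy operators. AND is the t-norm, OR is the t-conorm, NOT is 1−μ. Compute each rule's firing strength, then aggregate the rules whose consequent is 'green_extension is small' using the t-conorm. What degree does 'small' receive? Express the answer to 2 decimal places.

R1: light=0.38, none=0.45; AND[min(a, b)] → w = 0.38
R2: many=0.09, ¬some=1−0.30=0.70; OR[max(a, b)] → w = 0.70
R3: some=0.30, light=0.38; AND[min(a, b)] → w = 0.30
Rules with consequent 'small': {R1, R2} → strengths 0.38, 0.70
Aggregate via t-conorm [max(a, b)]: 0.70

0.70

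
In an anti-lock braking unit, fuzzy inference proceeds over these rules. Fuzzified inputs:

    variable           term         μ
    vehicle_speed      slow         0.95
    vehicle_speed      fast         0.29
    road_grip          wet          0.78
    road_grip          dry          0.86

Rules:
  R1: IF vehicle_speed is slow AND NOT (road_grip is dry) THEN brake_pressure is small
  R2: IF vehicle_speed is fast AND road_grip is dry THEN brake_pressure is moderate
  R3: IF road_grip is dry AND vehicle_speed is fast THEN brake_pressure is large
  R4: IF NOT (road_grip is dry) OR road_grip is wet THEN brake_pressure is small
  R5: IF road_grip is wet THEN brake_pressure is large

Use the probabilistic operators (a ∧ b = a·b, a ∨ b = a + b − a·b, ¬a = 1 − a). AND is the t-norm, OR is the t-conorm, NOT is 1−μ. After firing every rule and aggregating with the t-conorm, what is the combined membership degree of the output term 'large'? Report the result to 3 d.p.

0.835

R1: slow=0.95, ¬dry=1−0.86=0.14; AND[a·b] → w = 0.1330
R2: fast=0.29, dry=0.86; AND[a·b] → w = 0.2494
R3: dry=0.86, fast=0.29; AND[a·b] → w = 0.2494
R4: ¬dry=1−0.86=0.14, wet=0.78; OR[a + b − a·b] → w = 0.8108
R5: wet=0.78 → w = 0.7800
Rules with consequent 'large': {R3, R5} → strengths 0.2494, 0.7800
Aggregate via t-conorm [a + b − a·b]: 0.8349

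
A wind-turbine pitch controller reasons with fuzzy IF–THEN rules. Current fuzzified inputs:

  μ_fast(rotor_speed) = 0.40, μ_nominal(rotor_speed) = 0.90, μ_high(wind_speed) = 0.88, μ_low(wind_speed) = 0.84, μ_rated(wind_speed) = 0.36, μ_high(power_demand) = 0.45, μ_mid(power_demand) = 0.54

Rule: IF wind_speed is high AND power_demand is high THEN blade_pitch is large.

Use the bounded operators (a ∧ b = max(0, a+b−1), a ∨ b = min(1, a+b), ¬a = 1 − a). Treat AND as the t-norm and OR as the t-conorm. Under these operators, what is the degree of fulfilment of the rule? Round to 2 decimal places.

firing strength: high=0.88, high=0.45; AND[max(0, a+b−1)] → w = 0.33

0.33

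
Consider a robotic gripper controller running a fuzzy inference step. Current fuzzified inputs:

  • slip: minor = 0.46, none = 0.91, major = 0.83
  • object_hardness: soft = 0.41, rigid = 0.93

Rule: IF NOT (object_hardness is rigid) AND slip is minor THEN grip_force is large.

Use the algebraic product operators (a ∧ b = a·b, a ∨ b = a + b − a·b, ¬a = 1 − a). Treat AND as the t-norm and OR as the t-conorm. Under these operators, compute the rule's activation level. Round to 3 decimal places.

0.032

firing strength: ¬rigid=1−0.93=0.07, minor=0.46; AND[a·b] → w = 0.0322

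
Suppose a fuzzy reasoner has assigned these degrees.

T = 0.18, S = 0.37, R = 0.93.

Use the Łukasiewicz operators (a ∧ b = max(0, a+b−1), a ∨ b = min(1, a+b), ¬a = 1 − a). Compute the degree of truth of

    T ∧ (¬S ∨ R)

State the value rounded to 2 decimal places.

0.18

¬S = 1 − 0.37 = 0.63
¬S ∨ R = min(1, a+b) on (0.63, 0.93) = 1.00
T ∧ (¬S ∨ R) = max(0, a+b−1) on (0.18, 1.00) = 0.18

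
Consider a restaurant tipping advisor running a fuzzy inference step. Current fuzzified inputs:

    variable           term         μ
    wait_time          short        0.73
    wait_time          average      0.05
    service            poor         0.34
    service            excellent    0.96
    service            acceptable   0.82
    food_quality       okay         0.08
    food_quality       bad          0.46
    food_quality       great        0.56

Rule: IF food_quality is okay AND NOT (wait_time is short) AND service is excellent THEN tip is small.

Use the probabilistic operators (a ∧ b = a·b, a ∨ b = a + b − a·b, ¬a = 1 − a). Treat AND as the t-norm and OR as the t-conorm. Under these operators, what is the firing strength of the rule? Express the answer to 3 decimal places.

firing strength: okay=0.08, ¬short=1−0.73=0.27, excellent=0.96; AND[a·b] → w = 0.0207

0.021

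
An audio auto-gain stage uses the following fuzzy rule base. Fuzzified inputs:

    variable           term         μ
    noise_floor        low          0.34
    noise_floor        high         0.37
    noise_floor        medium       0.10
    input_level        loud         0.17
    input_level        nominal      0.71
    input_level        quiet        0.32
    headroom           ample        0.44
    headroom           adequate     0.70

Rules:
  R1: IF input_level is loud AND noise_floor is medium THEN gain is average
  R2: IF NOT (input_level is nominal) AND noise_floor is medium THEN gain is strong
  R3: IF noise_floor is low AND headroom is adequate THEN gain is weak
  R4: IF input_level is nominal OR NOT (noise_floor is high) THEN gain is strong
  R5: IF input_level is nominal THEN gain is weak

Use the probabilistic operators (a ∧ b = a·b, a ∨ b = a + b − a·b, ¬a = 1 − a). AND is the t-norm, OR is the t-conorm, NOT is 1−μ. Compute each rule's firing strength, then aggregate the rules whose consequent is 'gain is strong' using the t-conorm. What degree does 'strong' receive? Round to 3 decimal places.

0.896

R1: loud=0.17, medium=0.10; AND[a·b] → w = 0.0170
R2: ¬nominal=1−0.71=0.29, medium=0.10; AND[a·b] → w = 0.0290
R3: low=0.34, adequate=0.70; AND[a·b] → w = 0.2380
R4: nominal=0.71, ¬high=1−0.37=0.63; OR[a + b − a·b] → w = 0.8927
R5: nominal=0.71 → w = 0.7100
Rules with consequent 'strong': {R2, R4} → strengths 0.0290, 0.8927
Aggregate via t-conorm [a + b − a·b]: 0.8958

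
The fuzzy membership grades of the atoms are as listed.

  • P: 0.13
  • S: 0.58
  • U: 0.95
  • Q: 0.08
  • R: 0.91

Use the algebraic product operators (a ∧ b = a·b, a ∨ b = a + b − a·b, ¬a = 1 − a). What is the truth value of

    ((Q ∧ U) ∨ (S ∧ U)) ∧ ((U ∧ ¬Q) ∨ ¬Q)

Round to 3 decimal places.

Q ∧ U = a·b on (0.0800, 0.9500) = 0.0760
S ∧ U = a·b on (0.5800, 0.9500) = 0.5510
(Q ∧ U) ∨ (S ∧ U) = a + b − a·b on (0.0760, 0.5510) = 0.5851
¬Q = 1 − 0.0800 = 0.9200
U ∧ ¬Q = a·b on (0.9500, 0.9200) = 0.8740
¬Q = 1 − 0.0800 = 0.9200
(U ∧ ¬Q) ∨ ¬Q = a + b − a·b on (0.8740, 0.9200) = 0.9899
((Q ∧ U) ∨ (S ∧ U)) ∧ ((U ∧ ¬Q) ∨ ¬Q) = a·b on (0.5851, 0.9899) = 0.5792

0.579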